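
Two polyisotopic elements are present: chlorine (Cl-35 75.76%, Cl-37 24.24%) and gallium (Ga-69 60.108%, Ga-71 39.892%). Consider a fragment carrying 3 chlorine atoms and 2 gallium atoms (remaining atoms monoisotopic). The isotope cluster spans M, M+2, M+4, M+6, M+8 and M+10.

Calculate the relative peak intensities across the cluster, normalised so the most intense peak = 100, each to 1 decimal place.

43.7 : 100.0 : 88.4 : 37.7 : 7.8 : 0.6

Chlorine pattern (n=3): 0.4348304 : 0.41738208 : 0.13354464 : 0.01424288
Gallium pattern (n=2): 0.36129717 : 0.47956567 : 0.15913717
Convolve the two distributions (both contribute in 2-u steps):
  M: 0.4348304×0.36129717 = 0.157103
  M+2: 0.4348304×0.47956567 + 0.41738208×0.36129717 = 0.359329
  M+4: 0.4348304×0.15913717 + 0.41738208×0.47956567 + 0.13354464×0.36129717 = 0.317609
  M+6: 0.41738208×0.15913717 + 0.13354464×0.47956567 + 0.01424288×0.36129717 = 0.135610
  M+8: 0.13354464×0.15913717 + 0.01424288×0.47956567 = 0.028082
  M+10: 0.01424288×0.15913717 = 0.002267
Scale to base peak (0.359329) = 100: 43.7 : 100.0 : 88.4 : 37.7 : 7.8 : 0.6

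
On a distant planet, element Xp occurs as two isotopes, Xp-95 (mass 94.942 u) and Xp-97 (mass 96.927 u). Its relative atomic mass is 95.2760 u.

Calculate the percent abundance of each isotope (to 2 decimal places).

Writing the weighted mean with unknown fraction x of Xp-95:
94.942·x + 96.927·(1 − x) = 95.2760
(94.942 − 96.927)·x = 95.2760 − 96.927
x = -1.6510 / -1.985 = 0.83174 → 83.17% Xp-95, 16.83% Xp-97.

Xp-95: 83.17%, Xp-97: 16.83%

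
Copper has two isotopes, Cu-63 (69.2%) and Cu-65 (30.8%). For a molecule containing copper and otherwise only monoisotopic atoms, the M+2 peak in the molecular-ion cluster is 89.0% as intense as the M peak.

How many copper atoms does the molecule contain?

2

For n independent Cu atoms, I(M+2)/I(M) = n · (abundance Cu-65) / (abundance Cu-63) = n · 0.308/0.692.
n = 0.890 × 0.692/0.308 = 2.00 ≈ 2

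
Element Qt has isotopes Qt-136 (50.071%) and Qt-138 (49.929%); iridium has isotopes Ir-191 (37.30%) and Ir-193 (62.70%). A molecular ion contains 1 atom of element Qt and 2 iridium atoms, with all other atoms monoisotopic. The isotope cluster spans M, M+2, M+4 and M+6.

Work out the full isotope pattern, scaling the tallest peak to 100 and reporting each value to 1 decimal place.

16.2 : 70.6 : 100.0 : 45.6

Element Qt pattern (n=1): 0.50071 : 0.49929
Iridium pattern (n=2): 0.139129 : 0.467742 : 0.393129
Convolve the two distributions (both contribute in 2-u steps):
  M: 0.50071×0.139129 = 0.069663
  M+2: 0.50071×0.467742 + 0.49929×0.139129 = 0.303669
  M+4: 0.50071×0.393129 + 0.49929×0.467742 = 0.430383
  M+6: 0.49929×0.393129 = 0.196285
Scale to base peak (0.430383) = 100: 16.2 : 70.6 : 100.0 : 45.6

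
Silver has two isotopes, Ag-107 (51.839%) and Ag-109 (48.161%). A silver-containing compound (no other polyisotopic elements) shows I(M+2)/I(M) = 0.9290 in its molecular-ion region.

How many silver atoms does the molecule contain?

1

With n Ag atoms, P(M+2)/P(M) = C(n,1)·p^(n−1)q / p^n = n·q/p = n · 0.48161/0.51839.
n = 0.9290 × 0.51839/0.48161 = 1.00 ≈ 1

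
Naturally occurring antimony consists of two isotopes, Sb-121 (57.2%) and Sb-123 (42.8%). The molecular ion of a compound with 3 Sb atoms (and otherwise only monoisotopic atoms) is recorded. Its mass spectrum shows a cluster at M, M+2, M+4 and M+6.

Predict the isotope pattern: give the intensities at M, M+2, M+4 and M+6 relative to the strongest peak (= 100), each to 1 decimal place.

44.5 : 100.0 : 74.8 : 18.7

The 3 Sb atoms are independent, so intensities follow the terms of (0.572 + 0.428)^3.
P(M) = 0.572^3 = 0.187149
P(M+2) = 3 × 0.572^2 × 0.428^1 = 0.420104
P(M+4) = 3 × 0.572^1 × 0.428^2 = 0.314344
P(M+6) = 0.428^3 = 0.078403
The M+2 peak is largest (0.420104); scaling to 100 gives 44.5 : 100.0 : 74.8 : 18.7.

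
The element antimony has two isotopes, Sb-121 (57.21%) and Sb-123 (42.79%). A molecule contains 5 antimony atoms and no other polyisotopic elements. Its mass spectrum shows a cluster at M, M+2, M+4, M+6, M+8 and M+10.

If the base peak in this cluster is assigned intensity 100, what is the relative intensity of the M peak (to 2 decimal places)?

17.88

Binomial terms of (0.5721 + 0.4279)^5: M 0.0613, M+2 0.2292, M+4 0.3428, M+6 0.2564, M+8 0.0959, M+10 0.0143 → M+4 is the base peak.
P(M+4) = C(5,2) × 0.5721^3 × 0.4279^2 = 10 × 0.18724742 × 0.18309841 = 0.342847 (base)
P(M) = C(5,0) × 0.5721^5 × 0.4279^0 = 1 × 0.06128578 × 1.0000 = 0.061286
Relative intensity = 0.061286 / 0.342847 × 100 = 17.88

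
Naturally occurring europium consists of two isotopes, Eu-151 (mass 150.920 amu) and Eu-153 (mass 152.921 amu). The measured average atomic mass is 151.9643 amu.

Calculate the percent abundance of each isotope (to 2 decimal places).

Writing the weighted mean with unknown fraction x of Eu-151:
150.920·x + 152.921·(1 − x) = 151.9643
(150.920 − 152.921)·x = 151.9643 − 152.921
x = -0.9567 / -2.001 = 0.47811 → 47.81% Eu-151, 52.19% Eu-153.

Eu-151: 47.81%, Eu-153: 52.19%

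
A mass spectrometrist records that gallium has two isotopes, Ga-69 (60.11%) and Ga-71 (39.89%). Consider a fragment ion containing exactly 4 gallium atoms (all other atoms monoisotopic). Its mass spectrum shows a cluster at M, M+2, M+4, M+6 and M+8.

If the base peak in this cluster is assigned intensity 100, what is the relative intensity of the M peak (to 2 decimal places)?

(0.6011 + 0.3989)^4 gives M 0.1306, M+2 0.3465, M+4 0.3450, M+6 0.1526, M+8 0.0253; the largest is M+2.
P(M+2) = C(4,1) × 0.6011^3 × 0.3989^1 = 4 × 0.21719018 × 0.3989 = 0.346549 (base)
P(M) = C(4,0) × 0.6011^4 × 0.3989^0 = 1 × 0.13055302 × 1.0000 = 0.130553
Relative intensity = 0.130553 / 0.346549 × 100 = 37.67

37.67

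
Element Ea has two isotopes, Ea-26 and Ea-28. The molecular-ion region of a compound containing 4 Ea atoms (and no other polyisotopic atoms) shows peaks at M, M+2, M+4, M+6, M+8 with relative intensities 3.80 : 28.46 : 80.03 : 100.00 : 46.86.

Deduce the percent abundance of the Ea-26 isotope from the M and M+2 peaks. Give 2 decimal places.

34.81%

If p is the fraction of Ea that is Ea-26, then I(M+2)/I(M) = [C(4,1)·p^3·(1−p)] / p^4 = 4·(1−p)/p = 28.46/3.80 = 7.4895
(1−p)/p = 7.4895/4 = 1.8724  ⇒  p = 1/(1 + 1.8724) = 0.3481
Ea-26: 34.81%, Ea-28: 65.19%.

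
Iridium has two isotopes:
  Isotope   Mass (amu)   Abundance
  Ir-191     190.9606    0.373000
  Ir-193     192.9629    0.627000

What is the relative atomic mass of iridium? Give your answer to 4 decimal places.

Weight each isotope mass by its fractional abundance: 0.373000 × 190.9606 + 0.627000 × 192.9629
= 71.22830 + 120.98774 = 192.21604 amu

192.2160 amu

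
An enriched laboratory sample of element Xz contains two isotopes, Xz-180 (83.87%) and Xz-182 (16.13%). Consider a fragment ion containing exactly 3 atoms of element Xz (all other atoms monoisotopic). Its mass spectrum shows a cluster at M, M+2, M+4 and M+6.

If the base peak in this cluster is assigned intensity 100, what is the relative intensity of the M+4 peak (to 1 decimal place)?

(0.8387 + 0.1613)^3 gives M 0.5900, M+2 0.3404, M+4 0.0655, M+6 0.0042; the largest is M.
P(M) = C(3,0) × 0.8387^3 × 0.1613^0 = 1 × 0.58995642 × 1.0000 = 0.589956 (base)
P(M+4) = C(3,2) × 0.8387^1 × 0.1613^2 = 3 × 0.8387 × 0.02601769 = 0.065463
Relative intensity = 0.065463 / 0.589956 × 100 = 11.1

11.1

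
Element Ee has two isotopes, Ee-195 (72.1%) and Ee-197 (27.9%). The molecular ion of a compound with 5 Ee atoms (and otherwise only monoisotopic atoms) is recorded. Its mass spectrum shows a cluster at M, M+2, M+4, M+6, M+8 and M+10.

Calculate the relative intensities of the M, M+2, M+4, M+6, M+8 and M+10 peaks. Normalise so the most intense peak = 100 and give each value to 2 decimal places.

Expanding (0.721 + 0.279)^5:
P(M) = 0.721^5 = 0.194839
P(M+2) = 5 × 0.721^4 × 0.279^1 = 0.376977
P(M+4) = 10 × 0.721^3 × 0.279^2 = 0.291752
P(M+6) = 10 × 0.721^2 × 0.279^3 = 0.112897
P(M+8) = 5 × 0.721^1 × 0.279^4 = 0.021843
P(M+10) = 0.279^5 = 0.001691
The M+2 peak is largest (0.376977); scaling to 100 gives 51.68 : 100.00 : 77.39 : 29.95 : 5.79 : 0.45.

51.68 : 100.00 : 77.39 : 29.95 : 5.79 : 0.45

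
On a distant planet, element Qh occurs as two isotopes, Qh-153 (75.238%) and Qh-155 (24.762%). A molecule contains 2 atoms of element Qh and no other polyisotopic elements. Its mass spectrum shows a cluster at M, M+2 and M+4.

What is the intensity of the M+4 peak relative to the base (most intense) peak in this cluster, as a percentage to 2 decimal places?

10.83%

(0.75238 + 0.24762)^2 gives M 0.5661, M+2 0.3726, M+4 0.0613; the largest is M.
P(M) = C(2,0) × 0.75238^2 × 0.24762^0 = 1 × 0.56607566 × 1.0000 = 0.566076 (base)
P(M+4) = C(2,2) × 0.75238^0 × 0.24762^2 = 1 × 1.0000 × 0.06131566 = 0.061316
Relative intensity = 0.061316 / 0.566076 × 100 = 10.83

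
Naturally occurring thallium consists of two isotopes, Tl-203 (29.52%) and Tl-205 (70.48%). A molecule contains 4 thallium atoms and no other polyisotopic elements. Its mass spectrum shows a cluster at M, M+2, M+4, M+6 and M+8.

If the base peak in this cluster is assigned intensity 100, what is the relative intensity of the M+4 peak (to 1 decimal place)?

62.8

Binomial terms of (0.2952 + 0.7048)^4: M 0.0076, M+2 0.0725, M+4 0.2597, M+6 0.4134, M+8 0.2468 → M+6 is the base peak.
P(M+6) = C(4,3) × 0.2952^1 × 0.7048^3 = 4 × 0.2952 × 0.35010449 = 0.413403 (base)
P(M+4) = C(4,2) × 0.2952^2 × 0.7048^2 = 6 × 0.08714304 × 0.49674304 = 0.259726
Relative intensity = 0.259726 / 0.413403 × 100 = 62.8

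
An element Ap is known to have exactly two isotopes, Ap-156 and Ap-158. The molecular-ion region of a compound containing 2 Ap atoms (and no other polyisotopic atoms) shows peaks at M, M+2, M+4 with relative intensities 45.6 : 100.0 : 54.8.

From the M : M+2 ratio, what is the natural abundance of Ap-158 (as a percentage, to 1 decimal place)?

52.3%

If p is the fraction of Ap that is Ap-156, then I(M+2)/I(M) = [C(2,1)·p^1·(1−p)] / p^2 = 2·(1−p)/p = 100.0/45.6 = 2.1930
(1−p)/p = 2.1930/2 = 1.0965  ⇒  p = 1/(1 + 1.0965) = 0.4770
Ap-156: 47.7%, Ap-158: 52.3%.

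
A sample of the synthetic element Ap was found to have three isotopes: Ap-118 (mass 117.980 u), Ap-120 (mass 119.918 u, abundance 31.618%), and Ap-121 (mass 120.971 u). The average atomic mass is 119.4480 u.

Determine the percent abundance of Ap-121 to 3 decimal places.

28.594%

Let x and y be the fractions of Ap-118 and Ap-121. Then x + y = 1 − 0.31618 = 0.68382 and 117.980x + 120.971y = 119.4480 − 0.31618×119.918 = 81.53232676.
Substituting: 117.980x + 120.971(0.68382 − x) = 81.53232676
(117.980 − 120.971)x = -1.19006246  ⇒  x = 0.39788, y = 0.28594
Ap-118: 39.788%, Ap-121: 28.594%.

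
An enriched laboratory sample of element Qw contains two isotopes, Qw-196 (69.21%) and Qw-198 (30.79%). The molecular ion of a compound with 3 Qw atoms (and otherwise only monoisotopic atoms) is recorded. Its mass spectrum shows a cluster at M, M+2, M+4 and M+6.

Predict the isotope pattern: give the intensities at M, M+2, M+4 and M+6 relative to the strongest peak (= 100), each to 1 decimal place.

Expanding (0.6921 + 0.3079)^3:
P(M) = 0.6921^3 = 0.331518
P(M+2) = 3 × 0.6921^2 × 0.3079^1 = 0.442455
P(M+4) = 3 × 0.6921^1 × 0.3079^2 = 0.196838
P(M+6) = 0.3079^3 = 0.029190
The M+2 peak is largest (0.442455); scaling to 100 gives 74.9 : 100.0 : 44.5 : 6.6.

74.9 : 100.0 : 44.5 : 6.6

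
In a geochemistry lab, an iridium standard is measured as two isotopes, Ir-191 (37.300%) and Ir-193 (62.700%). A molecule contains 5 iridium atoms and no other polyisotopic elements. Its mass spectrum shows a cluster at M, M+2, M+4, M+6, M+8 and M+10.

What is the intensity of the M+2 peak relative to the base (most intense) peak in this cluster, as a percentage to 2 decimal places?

17.70%

(0.37300 + 0.62700)^5 gives M 0.0072, M+2 0.0607, M+4 0.2040, M+6 0.3429, M+8 0.2882, M+10 0.0969; the largest is M+6.
P(M+6) = C(5,3) × 0.37300^2 × 0.62700^3 = 10 × 0.139129 × 0.24649188 = 0.342942 (base)
P(M+2) = C(5,1) × 0.37300^4 × 0.62700^1 = 5 × 0.01935688 × 0.6270 = 0.060684
Relative intensity = 0.060684 / 0.342942 × 100 = 17.70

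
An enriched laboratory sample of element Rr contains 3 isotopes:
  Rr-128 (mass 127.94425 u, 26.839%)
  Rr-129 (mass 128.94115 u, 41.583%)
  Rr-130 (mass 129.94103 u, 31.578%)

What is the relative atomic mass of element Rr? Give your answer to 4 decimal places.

The abundance-weighted mean is 0.26839 × 127.94425 + 0.41583 × 128.94115 + 0.31578 × 129.94103
= 34.338957 + 53.617598 + 41.032778 = 128.989333 u

128.9893 u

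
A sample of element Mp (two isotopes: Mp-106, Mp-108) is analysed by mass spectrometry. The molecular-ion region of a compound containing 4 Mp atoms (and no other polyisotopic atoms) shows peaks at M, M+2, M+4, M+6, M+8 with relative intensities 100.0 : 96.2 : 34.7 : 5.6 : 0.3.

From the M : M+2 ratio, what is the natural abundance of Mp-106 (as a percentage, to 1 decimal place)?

Let p = fractional abundance of Mp-106. I(M+2)/I(M) = [C(4,1)·p^3·(1−p)] / p^4 = 4·(1−p)/p = 96.2/100.0 = 0.9620
(1−p)/p = 0.9620/4 = 0.2405  ⇒  p = 1/(1 + 0.2405) = 0.8061
Mp-106: 80.6%, Mp-108: 19.4%.

80.6%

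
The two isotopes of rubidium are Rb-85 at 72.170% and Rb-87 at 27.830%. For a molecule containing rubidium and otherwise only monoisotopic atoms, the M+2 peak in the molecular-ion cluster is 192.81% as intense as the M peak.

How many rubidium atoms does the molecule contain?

5

With n Rb atoms, P(M+2)/P(M) = C(n,1)·p^(n−1)q / p^n = n·q/p = n · 0.27830/0.72170.
n = 1.9281 × 0.72170/0.27830 = 5.00 ≈ 5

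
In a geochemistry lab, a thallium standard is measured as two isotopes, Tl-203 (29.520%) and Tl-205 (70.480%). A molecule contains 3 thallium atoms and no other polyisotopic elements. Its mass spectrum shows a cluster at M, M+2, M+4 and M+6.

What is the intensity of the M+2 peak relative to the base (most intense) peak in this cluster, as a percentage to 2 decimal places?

41.88%

Binomial terms of (0.29520 + 0.70480)^3: M 0.0257, M+2 0.1843, M+4 0.4399, M+6 0.3501 → M+4 is the base peak.
P(M+4) = C(3,2) × 0.29520^1 × 0.70480^2 = 3 × 0.2952 × 0.49674304 = 0.439916 (base)
P(M+2) = C(3,1) × 0.29520^2 × 0.70480^1 = 3 × 0.08714304 × 0.7048 = 0.184255
Relative intensity = 0.184255 / 0.439916 × 100 = 41.88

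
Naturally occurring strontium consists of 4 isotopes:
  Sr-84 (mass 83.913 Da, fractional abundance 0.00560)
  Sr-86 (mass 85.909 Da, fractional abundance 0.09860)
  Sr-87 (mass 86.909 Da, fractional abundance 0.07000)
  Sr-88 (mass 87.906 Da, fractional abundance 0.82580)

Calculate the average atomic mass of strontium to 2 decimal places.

The abundance-weighted mean is 0.00560 × 83.913 + 0.09860 × 85.909 + 0.07000 × 86.909 + 0.82580 × 87.906
= 0.4699 + 8.4706 + 6.0836 + 72.5928 = 87.6169 Da

87.62 Da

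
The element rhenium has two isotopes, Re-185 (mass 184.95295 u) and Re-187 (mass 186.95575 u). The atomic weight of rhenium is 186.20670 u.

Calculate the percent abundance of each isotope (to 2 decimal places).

Let x be the fractional abundance of Re-185; then Re-187 has abundance 1 − x.
184.95295·x + 186.95575·(1 − x) = 186.20670
(184.95295 − 186.95575)·x = 186.20670 − 186.95575
x = -0.74905 / -2.00280 = 0.37400 → 37.40% Re-185, 62.60% Re-187.

Re-185: 37.40%, Re-187: 62.60%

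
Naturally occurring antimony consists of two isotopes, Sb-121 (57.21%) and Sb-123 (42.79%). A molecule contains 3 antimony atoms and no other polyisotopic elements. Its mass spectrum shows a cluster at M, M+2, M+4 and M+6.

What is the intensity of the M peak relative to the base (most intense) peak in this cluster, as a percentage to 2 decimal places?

44.57%

Term probabilities: M 0.1872, M+2 0.4202, M+4 0.3143, M+6 0.0783. Base peak = M+2.
P(M+2) = C(3,1) × 0.5721^2 × 0.4279^1 = 3 × 0.32729841 × 0.4279 = 0.420153 (base)
P(M) = C(3,0) × 0.5721^3 × 0.4279^0 = 1 × 0.18724742 × 1.0000 = 0.187247
Relative intensity = 0.187247 / 0.420153 × 100 = 44.57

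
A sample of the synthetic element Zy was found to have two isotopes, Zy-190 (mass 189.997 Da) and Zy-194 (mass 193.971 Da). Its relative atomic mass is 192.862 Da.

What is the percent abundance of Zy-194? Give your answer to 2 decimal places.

With x = fraction of Zy-190 (so Zy-194 is 1 − x):
189.997·x + 193.971·(1 − x) = 192.862
(189.997 − 193.971)·x = 192.862 − 193.971
x = -1.109 / -3.974 = 0.27906 → 27.91% Zy-190, 72.09% Zy-194.

72.09%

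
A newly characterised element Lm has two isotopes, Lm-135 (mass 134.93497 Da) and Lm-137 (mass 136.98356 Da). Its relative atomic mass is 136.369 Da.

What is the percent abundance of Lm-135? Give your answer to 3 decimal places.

29.999%

With x = fraction of Lm-135 (so Lm-137 is 1 − x):
134.93497·x + 136.98356·(1 − x) = 136.369
(134.93497 − 136.98356)·x = 136.369 − 136.98356
x = -0.61456 / -2.04859 = 0.29999 → 29.999% Lm-135, 70.001% Lm-137.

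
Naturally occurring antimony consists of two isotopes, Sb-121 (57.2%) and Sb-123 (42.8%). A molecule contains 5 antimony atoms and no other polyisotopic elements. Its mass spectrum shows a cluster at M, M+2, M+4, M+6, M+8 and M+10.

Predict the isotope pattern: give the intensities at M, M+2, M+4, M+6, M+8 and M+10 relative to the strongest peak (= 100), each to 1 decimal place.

17.9 : 66.8 : 100.0 : 74.8 : 28.0 : 4.2

Each Sb atom is independently Sb-121 (p = 0.572) or Sb-123 (q = 0.428); the cluster is the binomial expansion (p + q)^5.
P(M) = 0.572^5 = 0.061232
P(M+2) = 5 × 0.572^4 × 0.428^1 = 0.229086
P(M+4) = 10 × 0.572^3 × 0.428^2 = 0.342827
P(M+6) = 10 × 0.572^2 × 0.428^3 = 0.256521
P(M+8) = 5 × 0.572^1 × 0.428^4 = 0.095971
P(M+10) = 0.428^5 = 0.014362
The M+4 peak is largest (0.342827); scaling to 100 gives 17.9 : 66.8 : 100.0 : 74.8 : 28.0 : 4.2.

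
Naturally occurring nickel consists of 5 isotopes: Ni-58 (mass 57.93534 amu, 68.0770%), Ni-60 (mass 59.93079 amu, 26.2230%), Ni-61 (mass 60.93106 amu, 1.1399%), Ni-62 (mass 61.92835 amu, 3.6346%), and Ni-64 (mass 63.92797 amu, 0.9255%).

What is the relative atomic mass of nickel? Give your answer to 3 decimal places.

58.693 amu

Average mass = Σ (abundance × isotope mass) = 0.680770 × 57.93534 + 0.262230 × 59.93079 + 0.011399 × 60.93106 + 0.036346 × 61.92835 + 0.009255 × 63.92797
= 39.440641 + 15.715651 + 0.694553 + 2.250848 + 0.591653 = 58.693346 amu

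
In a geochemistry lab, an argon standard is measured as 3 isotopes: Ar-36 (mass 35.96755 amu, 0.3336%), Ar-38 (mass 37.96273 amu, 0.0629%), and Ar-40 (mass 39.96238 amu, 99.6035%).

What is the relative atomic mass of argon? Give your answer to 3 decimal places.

39.948 amu

Ar = Σ fᵢ·mᵢ = 0.003336 × 35.96755 + 0.000629 × 37.96273 + 0.996035 × 39.96238
= 0.119988 + 0.023879 + 39.803929 = 39.947796 amu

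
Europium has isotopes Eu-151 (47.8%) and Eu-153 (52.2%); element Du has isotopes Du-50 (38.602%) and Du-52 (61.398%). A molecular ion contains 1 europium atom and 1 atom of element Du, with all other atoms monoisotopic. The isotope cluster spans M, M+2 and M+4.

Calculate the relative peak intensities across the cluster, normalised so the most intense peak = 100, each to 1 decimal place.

Europium pattern (n=1): 0.4780 : 0.5220
Element Du pattern (n=1): 0.38602 : 0.61398
Convolve the two distributions (both contribute in 2-u steps):
  M: 0.4780×0.38602 = 0.184518
  M+2: 0.4780×0.61398 + 0.5220×0.38602 = 0.494985
  M+4: 0.5220×0.61398 = 0.320498
Scale to base peak (0.494985) = 100: 37.3 : 100.0 : 64.7

37.3 : 100.0 : 64.7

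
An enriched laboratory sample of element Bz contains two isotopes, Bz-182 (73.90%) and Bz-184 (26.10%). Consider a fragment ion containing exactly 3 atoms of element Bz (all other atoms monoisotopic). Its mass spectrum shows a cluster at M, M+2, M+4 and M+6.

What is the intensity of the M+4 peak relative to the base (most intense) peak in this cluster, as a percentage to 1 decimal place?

35.3%

Binomial terms of (0.7390 + 0.2610)^3: M 0.4036, M+2 0.4276, M+4 0.1510, M+6 0.0178 → M+2 is the base peak.
P(M+2) = C(3,1) × 0.7390^2 × 0.2610^1 = 3 × 0.546121 × 0.2610 = 0.427613 (base)
P(M+4) = C(3,2) × 0.7390^1 × 0.2610^2 = 3 × 0.7390 × 0.068121 = 0.151024
Relative intensity = 0.151024 / 0.427613 × 100 = 35.3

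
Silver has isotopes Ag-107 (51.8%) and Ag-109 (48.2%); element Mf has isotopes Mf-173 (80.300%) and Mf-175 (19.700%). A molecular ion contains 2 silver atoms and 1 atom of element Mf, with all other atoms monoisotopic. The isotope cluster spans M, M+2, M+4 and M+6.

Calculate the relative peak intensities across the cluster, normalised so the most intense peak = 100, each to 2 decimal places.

Silver pattern (n=2): 0.268324 : 0.499352 : 0.232324
Element Mf pattern (n=1): 0.8030 : 0.1970
Convolve the two distributions (both contribute in 2-u steps):
  M: 0.268324×0.8030 = 0.215464
  M+2: 0.268324×0.1970 + 0.499352×0.8030 = 0.453839
  M+4: 0.499352×0.1970 + 0.232324×0.8030 = 0.284929
  M+6: 0.232324×0.1970 = 0.045768
Scale to base peak (0.453839) = 100: 47.48 : 100.00 : 62.78 : 10.08

47.48 : 100.00 : 62.78 : 10.08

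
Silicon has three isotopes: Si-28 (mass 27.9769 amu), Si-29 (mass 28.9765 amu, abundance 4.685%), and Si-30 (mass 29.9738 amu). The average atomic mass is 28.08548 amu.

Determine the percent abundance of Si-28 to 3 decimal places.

92.223%

Let x and y be the fractions of Si-28 and Si-30. Then x + y = 1 − 0.04685 = 0.95315 and 27.9769x + 29.9738y = 28.08548 − 0.04685×28.9765 = 26.727930975.
Substituting: 27.9769x + 29.9738(0.95315 − x) = 26.727930975
(27.9769 − 29.9738)x = -1.841596495  ⇒  x = 0.92223, y = 0.03092
Si-28: 92.223%, Si-30: 3.092%.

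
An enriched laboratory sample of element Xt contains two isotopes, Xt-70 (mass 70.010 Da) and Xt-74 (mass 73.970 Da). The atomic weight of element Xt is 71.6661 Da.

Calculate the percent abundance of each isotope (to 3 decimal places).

Writing the weighted mean with unknown fraction x of Xt-70:
70.010·x + 73.970·(1 − x) = 71.6661
(70.010 − 73.970)·x = 71.6661 − 73.970
x = -2.3039 / -3.960 = 0.58179 → 58.179% Xt-70, 41.821% Xt-74.

Xt-70: 58.179%, Xt-74: 41.821%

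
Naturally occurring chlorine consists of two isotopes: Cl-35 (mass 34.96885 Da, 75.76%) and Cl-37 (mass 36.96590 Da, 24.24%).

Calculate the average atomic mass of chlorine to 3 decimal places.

The abundance-weighted mean is 0.7576 × 34.96885 + 0.2424 × 36.96590
= 26.492401 + 8.960534 = 35.452935 Da

35.453 Da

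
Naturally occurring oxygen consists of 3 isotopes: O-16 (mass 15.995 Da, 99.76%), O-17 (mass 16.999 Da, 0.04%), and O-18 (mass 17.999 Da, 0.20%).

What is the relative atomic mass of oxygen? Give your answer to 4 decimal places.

Ar = Σ fᵢ·mᵢ = 0.9976 × 15.995 + 0.0004 × 16.999 + 0.0020 × 17.999
= 15.95661 + 0.00680 + 0.03600 = 15.99941 Da

15.9994 Da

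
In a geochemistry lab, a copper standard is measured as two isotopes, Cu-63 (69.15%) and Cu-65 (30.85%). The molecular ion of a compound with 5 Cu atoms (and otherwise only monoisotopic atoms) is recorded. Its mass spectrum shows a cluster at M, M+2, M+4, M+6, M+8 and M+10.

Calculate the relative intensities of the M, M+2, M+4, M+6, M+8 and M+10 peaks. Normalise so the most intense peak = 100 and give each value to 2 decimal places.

44.83 : 100.00 : 89.23 : 39.81 : 8.88 : 0.79

Expanding (0.6915 + 0.3085)^5:
P(M) = 0.6915^5 = 0.158111
P(M+2) = 5 × 0.6915^4 × 0.3085^1 = 0.352691
P(M+4) = 10 × 0.6915^3 × 0.3085^2 = 0.314693
P(M+6) = 10 × 0.6915^2 × 0.3085^3 = 0.140394
P(M+8) = 5 × 0.6915^1 × 0.3085^4 = 0.031317
P(M+10) = 0.3085^5 = 0.002794
The M+2 peak is largest (0.352691); scaling to 100 gives 44.83 : 100.00 : 89.23 : 39.81 : 8.88 : 0.79.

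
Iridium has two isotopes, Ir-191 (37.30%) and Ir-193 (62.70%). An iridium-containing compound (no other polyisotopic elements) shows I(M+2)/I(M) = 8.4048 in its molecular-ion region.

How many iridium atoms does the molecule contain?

5

For n independent Ir atoms, I(M+2)/I(M) = n · (abundance Ir-193) / (abundance Ir-191) = n · 0.6270/0.3730.
n = 8.4048 × 0.3730/0.6270 = 5.00 ≈ 5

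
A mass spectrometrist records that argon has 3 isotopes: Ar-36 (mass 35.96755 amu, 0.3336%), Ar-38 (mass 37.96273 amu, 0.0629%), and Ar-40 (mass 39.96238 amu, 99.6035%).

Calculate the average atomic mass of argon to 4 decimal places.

39.9478 amu

Weight each isotope mass by its fractional abundance: 0.003336 × 35.96755 + 0.000629 × 37.96273 + 0.996035 × 39.96238
= 0.119988 + 0.023879 + 39.803929 = 39.947796 amu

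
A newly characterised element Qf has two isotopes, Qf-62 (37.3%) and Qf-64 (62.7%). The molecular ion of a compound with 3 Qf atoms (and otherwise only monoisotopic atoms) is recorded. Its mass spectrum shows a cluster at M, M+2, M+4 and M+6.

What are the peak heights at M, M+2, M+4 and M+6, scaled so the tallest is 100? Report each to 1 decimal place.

Expanding (0.373 + 0.627)^3:
P(M) = 0.373^3 = 0.051895
P(M+2) = 3 × 0.373^2 × 0.627^1 = 0.261702
P(M+4) = 3 × 0.373^1 × 0.627^2 = 0.439911
P(M+6) = 0.627^3 = 0.246492
The M+4 peak is largest (0.439911); scaling to 100 gives 11.8 : 59.5 : 100.0 : 56.0.

11.8 : 59.5 : 100.0 : 56.0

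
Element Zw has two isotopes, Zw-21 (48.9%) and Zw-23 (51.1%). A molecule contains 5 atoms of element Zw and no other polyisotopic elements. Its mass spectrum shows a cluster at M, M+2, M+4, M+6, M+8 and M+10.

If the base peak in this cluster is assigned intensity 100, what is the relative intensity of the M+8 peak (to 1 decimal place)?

52.2

(0.489 + 0.511)^5 gives M 0.0280, M+2 0.1461, M+4 0.3053, M+6 0.3191, M+8 0.1667, M+10 0.0348; the largest is M+6.
P(M+6) = C(5,3) × 0.489^2 × 0.511^3 = 10 × 0.239121 × 0.13343283 = 0.319066 (base)
P(M+8) = C(5,4) × 0.489^1 × 0.511^4 = 5 × 0.4890 × 0.06818418 = 0.166710
Relative intensity = 0.166710 / 0.319066 × 100 = 52.2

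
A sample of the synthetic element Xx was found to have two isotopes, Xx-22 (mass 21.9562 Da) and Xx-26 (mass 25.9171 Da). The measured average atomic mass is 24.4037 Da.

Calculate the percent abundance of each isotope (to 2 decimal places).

Xx-22: 38.21%, Xx-26: 61.79%

Writing the weighted mean with unknown fraction x of Xx-22:
21.9562·x + 25.9171·(1 − x) = 24.4037
(21.9562 − 25.9171)·x = 24.4037 − 25.9171
x = -1.5134 / -3.9609 = 0.38208 → 38.21% Xx-22, 61.79% Xx-26.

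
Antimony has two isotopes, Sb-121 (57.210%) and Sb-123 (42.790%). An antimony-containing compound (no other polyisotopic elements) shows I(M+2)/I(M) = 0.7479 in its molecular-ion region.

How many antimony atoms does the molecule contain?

1

With n Sb atoms, P(M+2)/P(M) = C(n,1)·p^(n−1)q / p^n = n·q/p = n · 0.42790/0.57210.
n = 0.7479 × 0.57210/0.42790 = 1.00 ≈ 1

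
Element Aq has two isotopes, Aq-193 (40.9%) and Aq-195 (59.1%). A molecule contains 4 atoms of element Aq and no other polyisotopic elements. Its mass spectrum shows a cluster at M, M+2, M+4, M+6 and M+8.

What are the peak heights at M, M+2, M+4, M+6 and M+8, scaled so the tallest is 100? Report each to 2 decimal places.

Expanding (0.409 + 0.591)^4:
P(M) = 0.409^4 = 0.027983
P(M+2) = 4 × 0.409^3 × 0.591^1 = 0.161740
P(M+4) = 6 × 0.409^2 × 0.591^2 = 0.350568
P(M+6) = 4 × 0.409^1 × 0.591^3 = 0.337711
P(M+8) = 0.591^4 = 0.121997
The M+4 peak is largest (0.350568); scaling to 100 gives 7.98 : 46.14 : 100.00 : 96.33 : 34.80.

7.98 : 46.14 : 100.00 : 96.33 : 34.80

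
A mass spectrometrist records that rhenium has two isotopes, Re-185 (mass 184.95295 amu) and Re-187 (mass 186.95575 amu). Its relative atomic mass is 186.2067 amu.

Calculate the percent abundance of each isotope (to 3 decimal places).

Re-185: 37.400%, Re-187: 62.600%

Writing the weighted mean with unknown fraction x of Re-185:
184.95295·x + 186.95575·(1 − x) = 186.2067
(184.95295 − 186.95575)·x = 186.2067 − 186.95575
x = -0.74905 / -2.00280 = 0.37400 → 37.400% Re-185, 62.600% Re-187.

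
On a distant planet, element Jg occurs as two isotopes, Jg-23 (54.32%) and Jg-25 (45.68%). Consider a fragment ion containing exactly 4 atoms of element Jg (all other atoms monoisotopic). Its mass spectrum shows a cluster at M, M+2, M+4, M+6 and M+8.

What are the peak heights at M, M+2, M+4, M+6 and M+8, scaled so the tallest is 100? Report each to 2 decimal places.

23.57 : 79.28 : 100.00 : 56.06 : 11.79

Each Jg atom is independently Jg-23 (p = 0.5432) or Jg-25 (q = 0.4568); the cluster is the binomial expansion (p + q)^4.
P(M) = 0.5432^4 = 0.087064
P(M+2) = 4 × 0.5432^3 × 0.4568^1 = 0.292864
P(M+4) = 6 × 0.5432^2 × 0.4568^2 = 0.369422
P(M+6) = 4 × 0.5432^1 × 0.4568^3 = 0.207109
P(M+8) = 0.4568^4 = 0.043542
The M+4 peak is largest (0.369422); scaling to 100 gives 23.57 : 79.28 : 100.00 : 56.06 : 11.79.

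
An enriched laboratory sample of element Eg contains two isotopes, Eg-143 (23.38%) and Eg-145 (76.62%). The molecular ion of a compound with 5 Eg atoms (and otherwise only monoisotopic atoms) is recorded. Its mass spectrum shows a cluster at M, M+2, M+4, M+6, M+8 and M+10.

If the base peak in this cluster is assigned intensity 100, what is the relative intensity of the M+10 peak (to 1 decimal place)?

(0.2338 + 0.7662)^5 gives M 0.0007, M+2 0.0114, M+4 0.0750, M+6 0.2459, M+8 0.4029, M+10 0.2641; the largest is M+8.
P(M+8) = C(5,4) × 0.2338^1 × 0.7662^4 = 5 × 0.2338 × 0.34464231 = 0.402887 (base)
P(M+10) = C(5,5) × 0.2338^0 × 0.7662^5 = 1 × 1.0000 × 0.26406494 = 0.264065
Relative intensity = 0.264065 / 0.402887 × 100 = 65.5

65.5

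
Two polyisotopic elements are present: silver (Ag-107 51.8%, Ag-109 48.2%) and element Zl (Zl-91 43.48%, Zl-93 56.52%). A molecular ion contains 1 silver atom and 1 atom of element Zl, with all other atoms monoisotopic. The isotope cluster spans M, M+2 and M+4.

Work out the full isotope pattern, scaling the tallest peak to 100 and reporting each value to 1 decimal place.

Silver pattern (n=1): 0.5180 : 0.4820
Element Zl pattern (n=1): 0.4348 : 0.5652
Convolve the two distributions (both contribute in 2-u steps):
  M: 0.5180×0.4348 = 0.225226
  M+2: 0.5180×0.5652 + 0.4820×0.4348 = 0.502347
  M+4: 0.4820×0.5652 = 0.272426
Scale to base peak (0.502347) = 100: 44.8 : 100.0 : 54.2

44.8 : 100.0 : 54.2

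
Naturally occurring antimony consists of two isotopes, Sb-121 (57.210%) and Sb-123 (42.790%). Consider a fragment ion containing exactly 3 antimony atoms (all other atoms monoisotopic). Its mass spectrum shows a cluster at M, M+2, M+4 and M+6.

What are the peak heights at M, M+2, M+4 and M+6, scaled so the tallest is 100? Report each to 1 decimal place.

Expanding (0.57210 + 0.42790)^3:
P(M) = 0.57210^3 = 0.187247
P(M+2) = 3 × 0.57210^2 × 0.42790^1 = 0.420153
P(M+4) = 3 × 0.57210^1 × 0.42790^2 = 0.314252
P(M+6) = 0.42790^3 = 0.078348
The M+2 peak is largest (0.420153); scaling to 100 gives 44.6 : 100.0 : 74.8 : 18.6.

44.6 : 100.0 : 74.8 : 18.6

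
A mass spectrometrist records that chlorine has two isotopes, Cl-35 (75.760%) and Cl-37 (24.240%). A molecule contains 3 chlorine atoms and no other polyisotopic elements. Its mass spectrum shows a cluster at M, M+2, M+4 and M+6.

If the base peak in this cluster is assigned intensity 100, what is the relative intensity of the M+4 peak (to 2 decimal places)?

30.71

Term probabilities: M 0.4348, M+2 0.4174, M+4 0.1335, M+6 0.0142. Base peak = M.
P(M) = C(3,0) × 0.75760^3 × 0.24240^0 = 1 × 0.4348304 × 1.0000 = 0.434830 (base)
P(M+4) = C(3,2) × 0.75760^1 × 0.24240^2 = 3 × 0.7576 × 0.05875776 = 0.133545
Relative intensity = 0.133545 / 0.434830 × 100 = 30.71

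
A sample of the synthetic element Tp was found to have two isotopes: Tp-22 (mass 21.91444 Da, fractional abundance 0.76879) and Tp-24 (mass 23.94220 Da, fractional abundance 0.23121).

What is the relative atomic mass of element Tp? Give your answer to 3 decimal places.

The abundance-weighted mean is 0.76879 × 21.91444 + 0.23121 × 23.94220
= 16.847602 + 5.535676 = 22.383278 Da

22.383 Da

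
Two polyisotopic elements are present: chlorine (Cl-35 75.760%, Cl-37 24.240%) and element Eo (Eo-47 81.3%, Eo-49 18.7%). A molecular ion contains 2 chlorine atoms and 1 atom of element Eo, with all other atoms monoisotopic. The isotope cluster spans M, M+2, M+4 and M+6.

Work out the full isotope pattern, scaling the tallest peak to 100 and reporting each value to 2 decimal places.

Chlorine pattern (n=2): 0.57395776 : 0.36728448 : 0.05875776
Element Eo pattern (n=1): 0.8130 : 0.1870
Convolve the two distributions (both contribute in 2-u steps):
  M: 0.57395776×0.8130 = 0.466628
  M+2: 0.57395776×0.1870 + 0.36728448×0.8130 = 0.405932
  M+4: 0.36728448×0.1870 + 0.05875776×0.8130 = 0.116452
  M+6: 0.05875776×0.1870 = 0.010988
Scale to base peak (0.466628) = 100: 100.00 : 86.99 : 24.96 : 2.35

100.00 : 86.99 : 24.96 : 2.35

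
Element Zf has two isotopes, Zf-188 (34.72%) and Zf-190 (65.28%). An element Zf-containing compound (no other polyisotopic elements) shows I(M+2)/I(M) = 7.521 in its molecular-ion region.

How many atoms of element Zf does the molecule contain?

4

With n Zf atoms, P(M+2)/P(M) = C(n,1)·p^(n−1)q / p^n = n·q/p = n · 0.6528/0.3472.
n = 7.521 × 0.3472/0.6528 = 4.00 ≈ 4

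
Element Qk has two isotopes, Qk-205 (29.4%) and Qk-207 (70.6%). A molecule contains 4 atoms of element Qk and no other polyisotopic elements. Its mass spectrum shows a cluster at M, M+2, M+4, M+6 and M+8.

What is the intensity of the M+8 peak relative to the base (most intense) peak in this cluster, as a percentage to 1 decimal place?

Term probabilities: M 0.0075, M+2 0.0718, M+4 0.2585, M+6 0.4138, M+8 0.2484. Base peak = M+6.
P(M+6) = C(4,3) × 0.294^1 × 0.706^3 = 4 × 0.2940 × 0.35189582 = 0.413829 (base)
P(M+8) = C(4,4) × 0.294^0 × 0.706^4 = 1 × 1.0000 × 0.24843845 = 0.248438
Relative intensity = 0.248438 / 0.413829 × 100 = 60.0

60.0%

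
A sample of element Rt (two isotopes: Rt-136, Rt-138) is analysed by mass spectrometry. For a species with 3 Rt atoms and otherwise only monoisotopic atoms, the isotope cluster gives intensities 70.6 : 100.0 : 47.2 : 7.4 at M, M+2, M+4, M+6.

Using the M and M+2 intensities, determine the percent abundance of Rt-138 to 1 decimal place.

32.1%

Write p for the Rt-136 fraction. I(M+2)/I(M) = [C(3,1)·p^2·(1−p)] / p^3 = 3·(1−p)/p = 100.0/70.6 = 1.4164
(1−p)/p = 1.4164/3 = 0.4721  ⇒  p = 1/(1 + 0.4721) = 0.6793
Rt-136: 67.9%, Rt-138: 32.1%.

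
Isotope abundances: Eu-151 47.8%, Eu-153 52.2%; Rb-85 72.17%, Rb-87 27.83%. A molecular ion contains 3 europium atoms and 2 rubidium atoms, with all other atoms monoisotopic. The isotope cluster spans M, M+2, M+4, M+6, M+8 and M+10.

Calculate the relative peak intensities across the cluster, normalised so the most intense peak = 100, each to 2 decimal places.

15.99 : 64.73 : 100.00 : 72.74 : 24.57 : 3.10

Europium pattern (n=3): 0.10921535 : 0.35780594 : 0.39074206 : 0.14223665
Rubidium pattern (n=2): 0.52085089 : 0.40169822 : 0.07745089
Convolve the two distributions (both contribute in 2-u steps):
  M: 0.10921535×0.52085089 = 0.056885
  M+2: 0.10921535×0.40169822 + 0.35780594×0.52085089 = 0.230235
  M+4: 0.10921535×0.07745089 + 0.35780594×0.40169822 + 0.39074206×0.52085089 = 0.355707
  M+6: 0.35780594×0.07745089 + 0.39074206×0.40169822 + 0.14223665×0.52085089 = 0.258757
  M+8: 0.39074206×0.07745089 + 0.14223665×0.40169822 = 0.087400
  M+10: 0.14223665×0.07745089 = 0.011016
Scale to base peak (0.355707) = 100: 15.99 : 64.73 : 100.00 : 72.74 : 24.57 : 3.10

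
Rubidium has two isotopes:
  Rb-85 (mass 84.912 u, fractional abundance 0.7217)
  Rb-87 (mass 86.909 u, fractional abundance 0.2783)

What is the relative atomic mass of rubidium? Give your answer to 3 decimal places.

85.468 u

The abundance-weighted mean is 0.7217 × 84.912 + 0.2783 × 86.909
= 61.2810 + 24.1868 = 85.4678 u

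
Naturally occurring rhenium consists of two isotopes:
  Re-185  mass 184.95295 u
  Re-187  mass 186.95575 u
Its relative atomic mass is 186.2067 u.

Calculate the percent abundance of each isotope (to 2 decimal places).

Re-185: 37.40%, Re-187: 62.60%

Let x be the fractional abundance of Re-185; then Re-187 has abundance 1 − x.
184.95295·x + 186.95575·(1 − x) = 186.2067
(184.95295 − 186.95575)·x = 186.2067 − 186.95575
x = -0.74905 / -2.00280 = 0.37400 → 37.40% Re-185, 62.60% Re-187.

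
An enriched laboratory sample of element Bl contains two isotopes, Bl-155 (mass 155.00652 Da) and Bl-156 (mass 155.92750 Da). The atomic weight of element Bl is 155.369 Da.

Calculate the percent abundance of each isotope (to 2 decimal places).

Bl-155: 60.64%, Bl-156: 39.36%

Let x be the fractional abundance of Bl-155; then Bl-156 has abundance 1 − x.
155.00652·x + 155.92750·(1 − x) = 155.369
(155.00652 − 155.92750)·x = 155.369 − 155.92750
x = -0.55850 / -0.92098 = 0.60642 → 60.64% Bl-155, 39.36% Bl-156.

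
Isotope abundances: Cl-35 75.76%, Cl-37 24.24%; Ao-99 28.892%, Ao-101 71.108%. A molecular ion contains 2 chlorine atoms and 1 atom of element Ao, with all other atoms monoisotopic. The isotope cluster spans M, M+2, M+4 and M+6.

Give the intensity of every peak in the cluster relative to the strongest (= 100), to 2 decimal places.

32.25 : 100.00 : 54.09 : 8.12

Chlorine pattern (n=2): 0.57395776 : 0.36728448 : 0.05875776
Element Ao pattern (n=1): 0.28892 : 0.71108
Convolve the two distributions (both contribute in 2-u steps):
  M: 0.57395776×0.28892 = 0.165828
  M+2: 0.57395776×0.71108 + 0.36728448×0.28892 = 0.514246
  M+4: 0.36728448×0.71108 + 0.05875776×0.28892 = 0.278145
  M+6: 0.05875776×0.71108 = 0.041781
Scale to base peak (0.514246) = 100: 32.25 : 100.00 : 54.09 : 8.12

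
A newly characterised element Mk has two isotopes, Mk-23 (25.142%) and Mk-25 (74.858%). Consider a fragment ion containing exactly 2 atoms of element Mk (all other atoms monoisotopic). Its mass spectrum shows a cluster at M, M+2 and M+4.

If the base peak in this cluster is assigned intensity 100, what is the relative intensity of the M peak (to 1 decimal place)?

Term probabilities: M 0.0632, M+2 0.3764, M+4 0.5604. Base peak = M+4.
P(M+4) = C(2,2) × 0.25142^0 × 0.74858^2 = 1 × 1.0000 × 0.56037202 = 0.560372 (base)
P(M) = C(2,0) × 0.25142^2 × 0.74858^0 = 1 × 0.06321202 × 1.0000 = 0.063212
Relative intensity = 0.063212 / 0.560372 × 100 = 11.3

11.3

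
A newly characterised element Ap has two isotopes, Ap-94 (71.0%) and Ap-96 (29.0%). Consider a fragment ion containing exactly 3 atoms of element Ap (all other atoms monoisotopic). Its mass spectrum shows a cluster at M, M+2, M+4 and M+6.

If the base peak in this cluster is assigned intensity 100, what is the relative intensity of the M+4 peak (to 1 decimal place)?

(0.710 + 0.290)^3 gives M 0.3579, M+2 0.4386, M+4 0.1791, M+6 0.0244; the largest is M+2.
P(M+2) = C(3,1) × 0.710^2 × 0.290^1 = 3 × 0.5041 × 0.2900 = 0.438567 (base)
P(M+4) = C(3,2) × 0.710^1 × 0.290^2 = 3 × 0.7100 × 0.0841 = 0.179133
Relative intensity = 0.179133 / 0.438567 × 100 = 40.8

40.8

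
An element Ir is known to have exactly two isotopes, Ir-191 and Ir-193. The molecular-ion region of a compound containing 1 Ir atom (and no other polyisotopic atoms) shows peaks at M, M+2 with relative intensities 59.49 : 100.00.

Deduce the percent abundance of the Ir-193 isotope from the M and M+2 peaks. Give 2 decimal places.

If p is the fraction of Ir that is Ir-191, then I(M+2)/I(M) = [C(1,1)·p^0·(1−p)] / p^1 = 1·(1−p)/p = 100.00/59.49 = 1.6810
(1−p)/p = 1.6810/1 = 1.6810  ⇒  p = 1/(1 + 1.6810) = 0.3730
Ir-191: 37.30%, Ir-193: 62.70%.

62.70%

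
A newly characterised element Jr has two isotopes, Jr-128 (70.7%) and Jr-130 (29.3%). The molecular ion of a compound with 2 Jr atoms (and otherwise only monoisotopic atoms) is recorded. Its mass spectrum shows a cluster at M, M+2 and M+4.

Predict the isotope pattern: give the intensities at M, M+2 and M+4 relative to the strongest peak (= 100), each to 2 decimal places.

100.00 : 82.89 : 17.17

The 2 Jr atoms are independent, so intensities follow the terms of (0.707 + 0.293)^2.
P(M) = 0.707^2 = 0.499849
P(M+2) = 2 × 0.707^1 × 0.293^1 = 0.414302
P(M+4) = 0.293^2 = 0.085849
The M peak is largest (0.499849); scaling to 100 gives 100.00 : 82.89 : 17.17.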